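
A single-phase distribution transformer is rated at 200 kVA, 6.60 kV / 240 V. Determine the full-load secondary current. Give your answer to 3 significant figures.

I_s = S/V_s = 200000/240 = 833 A.

I_s ≈ 833 A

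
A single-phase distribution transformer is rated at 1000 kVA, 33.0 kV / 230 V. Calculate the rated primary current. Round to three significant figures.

I_p ≈ 30.3 A

I_p = S/V_p = 1000000/33000 = 30.3 A.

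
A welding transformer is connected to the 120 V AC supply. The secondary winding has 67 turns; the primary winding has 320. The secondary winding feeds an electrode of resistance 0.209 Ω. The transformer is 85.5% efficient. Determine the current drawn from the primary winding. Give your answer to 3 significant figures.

V_s = 120 × 67/320 = 25.125 V.
I_s = V_s/R = 25.125/0.209 = 120.22 A.
P_out = V_s I_s = 25.125 × 120.22 = 3020.4 W.
P_in = P_out/η = 3020.4/0.855 = 3532.6 W.
I_p = P_in/V_p = 3532.6/120 = 29.4 A.

I_p ≈ 29.4 A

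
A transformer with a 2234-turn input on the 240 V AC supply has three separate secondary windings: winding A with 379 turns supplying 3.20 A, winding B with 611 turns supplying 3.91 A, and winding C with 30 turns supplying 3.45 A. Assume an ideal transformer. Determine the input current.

I_in ≈ 1.66 A

V_A = 240 × 379/2234 = 40.716 V; V_B = 240 × 611/2234 = 65.640 V; V_C = 240 × 30/2234 = 3.2229 V.
P_out = V_A I_A + V_B I_B + V_C I_C = 40.716×3.20 + 65.640×3.91 + 3.2229×3.45 = 130.29 + 256.65 + 11.119 = 398.06 W.
Ideal ⇒ P_in = P_out, so I_in = P_out/V_in = 398.06/240 = 1.66 A.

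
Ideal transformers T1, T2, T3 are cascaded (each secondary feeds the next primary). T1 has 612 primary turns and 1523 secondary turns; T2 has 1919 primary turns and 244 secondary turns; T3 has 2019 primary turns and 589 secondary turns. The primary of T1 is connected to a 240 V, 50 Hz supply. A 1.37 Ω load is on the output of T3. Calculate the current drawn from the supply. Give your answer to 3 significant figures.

Secondary of T1: V = 240.00 × 1523/612 = 597.25 V.
Secondary of T2: V = 597.25 × 244/1919 = 75.941 V.
Secondary of T3: V = 75.941 × 589/2019 = 22.154 V.
I_load = 22.154/1.37 = 16.171 A, so P_out = 22.154 × 16.171 = 358.25 W.
All ideal ⇒ P_in = P_out, so I_supply = 358.25/240 = 1.49 A.

I_supply ≈ 1.49 A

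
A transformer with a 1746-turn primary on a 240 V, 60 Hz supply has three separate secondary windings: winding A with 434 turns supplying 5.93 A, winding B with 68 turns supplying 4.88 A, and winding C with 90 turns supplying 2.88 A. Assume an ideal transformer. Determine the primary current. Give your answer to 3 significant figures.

I_p ≈ 1.81 A

V_A = 240 × 434/1746 = 59.656 V; V_B = 240 × 68/1746 = 9.3471 V; V_C = 240 × 90/1746 = 12.371 V.
P_out = V_A I_A + V_B I_B + V_C I_C = 59.656×5.93 + 9.3471×4.88 + 12.371×2.88 = 353.76 + 45.614 + 35.629 = 435.00 W.
Ideal ⇒ P_in = P_out, so I_p = P_out/V_p = 435.00/240 = 1.81 A.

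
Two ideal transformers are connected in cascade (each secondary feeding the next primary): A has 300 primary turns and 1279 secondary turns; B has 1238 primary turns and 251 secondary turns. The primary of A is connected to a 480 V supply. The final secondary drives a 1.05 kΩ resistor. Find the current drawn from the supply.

After A: V = 480.00 × 1279/300 = 2046.4 V.
After B: V = 2046.4 × 251/1238 = 414.90 V.
I_load = 414.90/1050 = 0.39514 A, so P_out = 414.90 × 0.39514 = 163.94 W.
All ideal ⇒ P_in = P_out, so I_supply = 163.94/480 = 0.342 A.

I_supply ≈ 0.342 A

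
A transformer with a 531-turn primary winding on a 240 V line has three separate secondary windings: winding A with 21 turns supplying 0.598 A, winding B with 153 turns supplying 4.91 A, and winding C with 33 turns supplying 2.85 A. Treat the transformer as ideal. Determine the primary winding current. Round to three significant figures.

V_A = 240 × 21/531 = 9.4915 V; V_B = 240 × 153/531 = 69.153 V; V_C = 240 × 33/531 = 14.915 V.
P_out = V_A I_A + V_B I_B + V_C I_C = 9.4915×0.598 + 69.153×4.91 + 14.915×2.85 = 5.6759 + 339.54 + 42.508 = 387.72 W.
Ideal ⇒ P_in = P_out, so I_p = P_out/V_p = 387.72/240 = 1.62 A.

I_p ≈ 1.62 A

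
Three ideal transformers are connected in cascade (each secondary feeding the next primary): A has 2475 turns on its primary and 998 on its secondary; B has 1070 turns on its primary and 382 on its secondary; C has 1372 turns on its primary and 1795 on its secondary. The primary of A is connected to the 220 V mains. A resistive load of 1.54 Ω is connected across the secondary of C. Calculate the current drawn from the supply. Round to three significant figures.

I_supply ≈ 5.07 A

Secondary of A: V = 220.00 × 998/2475 = 88.711 V.
Secondary of B: V = 88.711 × 382/1070 = 31.671 V.
Secondary of C: V = 31.671 × 1795/1372 = 41.435 V.
I_load = 41.435/1.54 = 26.906 A, so P_out = 41.435 × 26.906 = 1114.8 W.
All ideal ⇒ P_in = P_out, so I_supply = 1114.8/220 = 5.07 A.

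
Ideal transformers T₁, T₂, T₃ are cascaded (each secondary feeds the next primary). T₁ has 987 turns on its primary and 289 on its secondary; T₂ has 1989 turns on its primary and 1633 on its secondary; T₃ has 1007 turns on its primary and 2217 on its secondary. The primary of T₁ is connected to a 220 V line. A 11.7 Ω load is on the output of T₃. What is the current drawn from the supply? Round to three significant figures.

I_supply ≈ 5.27 A

Secondary of T₁: V = 220.00 × 289/987 = 64.417 V.
Secondary of T₂: V = 64.417 × 1633/1989 = 52.888 V.
Secondary of T₃: V = 52.888 × 2217/1007 = 116.44 V.
I_load = 116.44/11.7 = 9.9519 A, so P_out = 116.44 × 9.9519 = 1158.8 W.
All ideal ⇒ P_in = P_out, so I_supply = 1158.8/220 = 5.27 A.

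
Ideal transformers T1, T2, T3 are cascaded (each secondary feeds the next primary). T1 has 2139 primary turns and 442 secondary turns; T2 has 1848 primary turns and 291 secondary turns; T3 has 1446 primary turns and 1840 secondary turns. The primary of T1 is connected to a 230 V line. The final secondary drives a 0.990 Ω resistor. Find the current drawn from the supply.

I_supply ≈ 0.398 A

After T1: V = 230.00 × 442/2139 = 47.527 V.
After T2: V = 47.527 × 291/1848 = 7.4839 V.
After T3: V = 7.4839 × 1840/1446 = 9.5231 V.
I_load = 9.5231/0.990 = 9.6193 A, so P_out = 9.5231 × 9.6193 = 91.606 W.
All ideal ⇒ P_in = P_out, so I_supply = 91.606/230 = 0.398 A.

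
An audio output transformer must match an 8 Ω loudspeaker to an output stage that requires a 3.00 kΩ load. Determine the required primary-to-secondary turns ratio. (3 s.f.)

Z_p/Z_s = (N_p/N_s)², so N_p/N_s = √(3000/8) = √375 = 19.4.

N_p/N_s ≈ 19.4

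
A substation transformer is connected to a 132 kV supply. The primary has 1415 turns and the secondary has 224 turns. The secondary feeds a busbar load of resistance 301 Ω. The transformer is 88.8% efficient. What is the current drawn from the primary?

I_p ≈ 12.4 A

V_s = 132000 × 224/1415 = 20896 V.
I_s = V_s/R = 20896/301 = 69.422 A.
P_out = V_s I_s = 20896 × 69.422 = 1.4507×10^6 W.
P_in = P_out/η = 1.4507×10^6/0.888 = 1.6336×10^6 W.
I_p = P_in/V_p = 1.6336×10^6/132000 = 12.4 A.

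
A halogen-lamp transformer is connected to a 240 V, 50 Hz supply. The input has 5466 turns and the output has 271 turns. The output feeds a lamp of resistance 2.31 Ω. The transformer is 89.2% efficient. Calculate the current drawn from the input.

I_in ≈ 0.286 A

V_out = 240 × 271/5466 = 11.899 V.
I_out = V_out/R = 11.899/2.31 = 5.1511 A.
P_out = V_out I_out = 11.899 × 5.1511 = 61.293 W.
P_in = P_out/η = 61.293/0.892 = 68.714 W.
I_in = P_in/V_in = 68.714/240 = 0.286 A.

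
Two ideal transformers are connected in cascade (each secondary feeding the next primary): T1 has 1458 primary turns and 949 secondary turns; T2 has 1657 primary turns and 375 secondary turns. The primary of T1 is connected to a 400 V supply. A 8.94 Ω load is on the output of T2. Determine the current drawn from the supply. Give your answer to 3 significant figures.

I_supply ≈ 0.971 A

Secondary of T1: V = 400.00 × 949/1458 = 260.36 V.
Secondary of T2: V = 260.36 × 375/1657 = 58.922 V.
I_load = 58.922/8.94 = 6.5908 A, so P_out = 58.922 × 6.5908 = 388.34 W.
All ideal ⇒ P_in = P_out, so I_supply = 388.34/400 = 0.971 A.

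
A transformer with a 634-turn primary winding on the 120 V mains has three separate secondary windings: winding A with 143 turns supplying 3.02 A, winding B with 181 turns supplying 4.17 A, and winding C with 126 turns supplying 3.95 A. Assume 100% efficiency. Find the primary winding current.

V_A = 120 × 143/634 = 27.066 V; V_B = 120 × 181/634 = 34.259 V; V_C = 120 × 126/634 = 23.849 V.
P_out = V_A I_A + V_B I_B + V_C I_C = 27.066×3.02 + 34.259×4.17 + 23.849×3.95 = 81.740 + 142.86 + 94.202 = 318.80 W.
Ideal ⇒ P_in = P_out, so I_p = P_out/V_p = 318.80/120 = 2.66 A.

I_p ≈ 2.66 A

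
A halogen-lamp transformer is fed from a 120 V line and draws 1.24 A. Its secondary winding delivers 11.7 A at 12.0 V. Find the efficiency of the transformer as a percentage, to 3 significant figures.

P_in = 120 × 1.24 = 148.800 W.
P_out = 12.0 × 11.7 = 140.400 W.
η = P_out/P_in = 140.400/148.800 = 0.944.

η ≈ 94.4%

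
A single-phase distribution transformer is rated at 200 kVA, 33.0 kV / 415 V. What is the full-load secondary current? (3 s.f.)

I_s = S/V_s = 200000/415 = 482 A.

I_s ≈ 482 A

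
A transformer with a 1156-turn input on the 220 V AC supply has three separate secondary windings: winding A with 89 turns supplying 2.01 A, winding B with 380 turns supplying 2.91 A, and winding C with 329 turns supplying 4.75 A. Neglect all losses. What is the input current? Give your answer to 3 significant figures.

I_in ≈ 2.46 A

V_A = 220 × 89/1156 = 16.938 V; V_B = 220 × 380/1156 = 72.318 V; V_C = 220 × 329/1156 = 62.612 V.
P_out = V_A I_A + V_B I_B + V_C I_C = 16.938×2.01 + 72.318×2.91 + 62.612×4.75 = 34.045 + 210.45 + 297.41 = 541.90 W.
Ideal ⇒ P_in = P_out, so I_in = P_out/V_in = 541.90/220 = 2.46 A.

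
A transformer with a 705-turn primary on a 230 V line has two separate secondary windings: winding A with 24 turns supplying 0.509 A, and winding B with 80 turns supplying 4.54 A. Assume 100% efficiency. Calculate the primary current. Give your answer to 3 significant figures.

V_A = 230 × 24/705 = 7.8298 V; V_B = 230 × 80/705 = 26.099 V.
P_out = V_A I_A + V_B I_B = 7.8298×0.509 + 26.099×4.54 = 3.9854 + 118.49 = 122.48 W.
Ideal ⇒ P_in = P_out, so I_p = P_out/V_p = 122.48/230 = 0.533 A.

I_p ≈ 0.533 A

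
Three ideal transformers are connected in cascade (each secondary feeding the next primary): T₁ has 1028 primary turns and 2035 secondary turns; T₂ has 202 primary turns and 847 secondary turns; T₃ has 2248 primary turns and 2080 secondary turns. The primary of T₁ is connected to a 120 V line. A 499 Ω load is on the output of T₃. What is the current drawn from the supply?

I_supply ≈ 14.2 A

Secondary of T₁: V = 120.00 × 2035/1028 = 237.55 V.
Secondary of T₂: V = 237.55 × 847/202 = 996.06 V.
Secondary of T₃: V = 996.06 × 2080/2248 = 921.62 V.
I_load = 921.62/499 = 1.8469 A, so P_out = 921.62 × 1.8469 = 1702.2 W.
All ideal ⇒ P_in = P_out, so I_supply = 1702.2/120 = 14.2 A.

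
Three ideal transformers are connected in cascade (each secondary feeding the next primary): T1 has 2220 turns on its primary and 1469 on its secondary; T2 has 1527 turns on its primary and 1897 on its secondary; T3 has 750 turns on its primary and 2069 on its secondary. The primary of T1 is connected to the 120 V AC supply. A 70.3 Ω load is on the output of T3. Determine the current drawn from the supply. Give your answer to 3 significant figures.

Secondary of T1: V = 120.00 × 1469/2220 = 79.405 V.
Secondary of T2: V = 79.405 × 1897/1527 = 98.646 V.
Secondary of T3: V = 98.646 × 2069/750 = 272.13 V.
I_load = 272.13/70.3 = 3.8710 A, so P_out = 272.13 × 3.8710 = 1053.4 W.
All ideal ⇒ P_in = P_out, so I_supply = 1053.4/120 = 8.78 A.

I_supply ≈ 8.78 A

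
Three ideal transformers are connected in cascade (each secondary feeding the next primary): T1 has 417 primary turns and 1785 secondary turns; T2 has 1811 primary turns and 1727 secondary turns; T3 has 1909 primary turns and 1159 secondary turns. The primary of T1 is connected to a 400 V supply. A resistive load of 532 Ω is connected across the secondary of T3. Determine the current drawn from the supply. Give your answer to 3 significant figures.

Secondary of T1: V = 400.00 × 1785/417 = 1712.2 V.
Secondary of T2: V = 1712.2 × 1727/1811 = 1632.8 V.
Secondary of T3: V = 1632.8 × 1159/1909 = 991.32 V.
I_load = 991.32/532 = 1.8634 A, so P_out = 991.32 × 1.8634 = 1847.2 W.
All ideal ⇒ P_in = P_out, so I_supply = 1847.2/400 = 4.62 A.

I_supply ≈ 4.62 A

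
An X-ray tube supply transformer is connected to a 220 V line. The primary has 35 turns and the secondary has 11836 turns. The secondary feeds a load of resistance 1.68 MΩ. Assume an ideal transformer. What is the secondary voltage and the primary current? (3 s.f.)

V_s = V_p × N_s/N_p = 220 × 11836/35 = 74398 V.
I_s = V_s/R = 74398/(1.68×10^6) = 0.044284 A.
I_p = I_s × N_s/N_p = 0.044284 × 11836/35 = 15.0 A.

V_s ≈ 74400 V, I_p ≈ 15.0 A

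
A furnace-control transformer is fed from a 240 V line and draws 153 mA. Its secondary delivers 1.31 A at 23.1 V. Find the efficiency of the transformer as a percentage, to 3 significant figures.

P_in = 240 × 0.153 = 36.7200 W.
P_out = 23.1 × 1.31 = 30.2610 W.
η = P_out/P_in = 30.2610/36.7200 = 0.824.

η ≈ 82.4%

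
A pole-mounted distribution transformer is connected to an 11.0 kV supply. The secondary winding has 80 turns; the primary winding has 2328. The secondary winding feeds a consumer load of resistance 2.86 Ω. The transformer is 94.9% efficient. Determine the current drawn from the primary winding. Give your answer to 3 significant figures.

V_s = 11000 × 80/2328 = 378.01 V.
I_s = V_s/R = 378.01/2.86 = 132.17 A.
P_out = V_s I_s = 378.01 × 132.17 = 49961 W.
P_in = P_out/η = 49961/0.949 = 52646 W.
I_p = P_in/V_p = 52646/11000 = 4.79 A.

I_p ≈ 4.79 A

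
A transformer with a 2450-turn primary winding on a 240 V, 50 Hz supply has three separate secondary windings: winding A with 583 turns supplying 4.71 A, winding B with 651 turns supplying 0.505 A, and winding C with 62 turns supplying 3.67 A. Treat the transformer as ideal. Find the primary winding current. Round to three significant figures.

V_A = 240 × 583/2450 = 57.110 V; V_B = 240 × 651/2450 = 63.771 V; V_C = 240 × 62/2450 = 6.0735 V.
P_out = V_A I_A + V_B I_B + V_C I_C = 57.110×4.71 + 63.771×0.505 + 6.0735×3.67 = 268.99 + 32.205 + 22.290 = 323.48 W.
Ideal ⇒ P_in = P_out, so I_p = P_out/V_p = 323.48/240 = 1.35 A.

I_p ≈ 1.35 A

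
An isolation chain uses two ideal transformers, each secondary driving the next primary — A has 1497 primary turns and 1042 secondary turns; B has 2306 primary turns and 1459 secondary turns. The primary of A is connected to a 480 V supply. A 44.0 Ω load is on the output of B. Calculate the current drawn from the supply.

I_supply ≈ 2.12 A

After A: V = 480.00 × 1042/1497 = 334.11 V.
After B: V = 334.11 × 1459/2306 = 211.39 V.
I_load = 211.39/44.0 = 4.8043 A, so P_out = 211.39 × 4.8043 = 1015.6 W.
All ideal ⇒ P_in = P_out, so I_supply = 1015.6/480 = 2.12 A.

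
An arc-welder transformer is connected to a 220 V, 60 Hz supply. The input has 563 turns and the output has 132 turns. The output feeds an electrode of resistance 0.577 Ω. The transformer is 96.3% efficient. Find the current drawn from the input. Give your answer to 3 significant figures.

V_out = 220 × 132/563 = 51.581 V.
I_out = V_out/R = 51.581/0.577 = 89.395 A.
P_out = V_out I_out = 51.581 × 89.395 = 4611.1 W.
P_in = P_out/η = 4611.1/0.963 = 4788.2 W.
I_in = P_in/V_in = 4788.2/220 = 21.8 A.

I_in ≈ 21.8 A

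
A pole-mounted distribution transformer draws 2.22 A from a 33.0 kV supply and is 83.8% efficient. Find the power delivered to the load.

P_out ≈ 61400 W

P_in = V_in I_in = 33000 × 2.22 = 73260 W.
P_out = η P_in = 0.838 × 73260 = 61400 W.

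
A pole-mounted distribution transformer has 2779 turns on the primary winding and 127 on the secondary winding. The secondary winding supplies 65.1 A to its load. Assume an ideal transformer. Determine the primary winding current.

For an ideal transformer I_p/I_s = N_s/N_p, so I_p = 65.1 × 127/2779 = 2.98 A.

I_p ≈ 2.98 A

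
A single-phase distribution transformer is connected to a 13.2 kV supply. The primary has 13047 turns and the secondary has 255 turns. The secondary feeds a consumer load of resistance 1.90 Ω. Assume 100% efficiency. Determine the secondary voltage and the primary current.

V_s ≈ 258 V, I_p ≈ 2.65 A

V_s = V_p × N_s/N_p = 13200 × 255/13047 = 257.99 V.
I_s = V_s/R = 257.99/1.90 = 135.78 A.
I_p = I_s × N_s/N_p = 135.78 × 255/13047 = 2.65 A.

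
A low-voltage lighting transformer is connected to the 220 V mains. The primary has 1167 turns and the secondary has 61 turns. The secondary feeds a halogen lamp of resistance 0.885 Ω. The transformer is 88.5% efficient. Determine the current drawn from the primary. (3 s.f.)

V_s = 220 × 61/1167 = 11.500 V.
I_s = V_s/R = 11.500/0.885 = 12.994 A.
P_out = V_s I_s = 11.500 × 12.994 = 149.42 W.
P_in = P_out/η = 149.42/0.885 = 168.84 W.
I_p = P_in/V_p = 168.84/220 = 0.767 A.

I_p ≈ 0.767 A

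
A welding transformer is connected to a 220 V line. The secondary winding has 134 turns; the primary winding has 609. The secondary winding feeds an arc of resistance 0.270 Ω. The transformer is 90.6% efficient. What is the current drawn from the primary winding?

I_p ≈ 43.5 A

V_s = 220 × 134/609 = 48.407 V.
I_s = V_s/R = 48.407/0.270 = 179.29 A.
P_out = V_s I_s = 48.407 × 179.29 = 8678.7 W.
P_in = P_out/η = 8678.7/0.906 = 9579.2 W.
I_p = P_in/V_p = 9579.2/220 = 43.5 A.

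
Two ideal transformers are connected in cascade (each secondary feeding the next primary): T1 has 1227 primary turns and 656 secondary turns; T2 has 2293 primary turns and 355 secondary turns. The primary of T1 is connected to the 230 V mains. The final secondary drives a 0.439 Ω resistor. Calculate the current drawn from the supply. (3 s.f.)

Secondary of T1: V = 230.00 × 656/1227 = 122.97 V.
Secondary of T2: V = 122.97 × 355/2293 = 19.038 V.
I_load = 19.038/0.439 = 43.366 A, so P_out = 19.038 × 43.366 = 825.58 W.
All ideal ⇒ P_in = P_out, so I_supply = 825.58/230 = 3.59 A.

I_supply ≈ 3.59 A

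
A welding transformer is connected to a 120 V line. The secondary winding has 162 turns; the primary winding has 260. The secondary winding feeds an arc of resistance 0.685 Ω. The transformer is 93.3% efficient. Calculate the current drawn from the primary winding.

V_s = 120 × 162/260 = 74.769 V.
I_s = V_s/R = 74.769/0.685 = 109.15 A.
P_out = V_s I_s = 74.769 × 109.15 = 8161.2 W.
P_in = P_out/η = 8161.2/0.933 = 8747.3 W.
I_p = P_in/V_p = 8747.3/120 = 72.9 A.

I_p ≈ 72.9 A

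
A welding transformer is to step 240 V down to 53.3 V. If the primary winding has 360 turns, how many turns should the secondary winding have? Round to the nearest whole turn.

N_s/N_p = V_s/V_p, so N_s = 360 × 53.3/240 = 80.0 ≈ 80 turns.

N_s = 80 turns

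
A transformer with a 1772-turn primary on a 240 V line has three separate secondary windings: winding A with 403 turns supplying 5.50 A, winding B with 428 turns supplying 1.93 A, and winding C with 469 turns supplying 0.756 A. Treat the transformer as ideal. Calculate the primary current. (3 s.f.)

I_p ≈ 1.92 A

V_A = 240 × 403/1772 = 54.582 V; V_B = 240 × 428/1772 = 57.968 V; V_C = 240 × 469/1772 = 63.521 V.
P_out = V_A I_A + V_B I_B + V_C I_C = 54.582×5.50 + 57.968×1.93 + 63.521×0.756 = 300.20 + 111.88 + 48.022 = 460.10 W.
Ideal ⇒ P_in = P_out, so I_p = P_out/V_p = 460.10/240 = 1.92 A.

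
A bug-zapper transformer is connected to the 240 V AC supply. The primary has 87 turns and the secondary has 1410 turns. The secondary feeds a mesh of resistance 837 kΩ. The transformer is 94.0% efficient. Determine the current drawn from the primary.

V_s = 240 × 1410/87 = 3889.7 V.
I_s = V_s/R = 3889.7/837000 = 0.0046471 A.
P_out = V_s I_s = 3889.7 × 0.0046471 = 18.076 W.
P_in = P_out/η = 18.076/0.940 = 19.230 W.
I_p = P_in/V_p = 19.230/240 = 0.0801 A.

I_p ≈ 0.0801 A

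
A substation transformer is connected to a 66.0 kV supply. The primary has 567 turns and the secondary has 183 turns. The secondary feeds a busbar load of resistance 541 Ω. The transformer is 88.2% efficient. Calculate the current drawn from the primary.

V_s = 66000 × 183/567 = 21302 V.
I_s = V_s/R = 21302/541 = 39.374 A.
P_out = V_s I_s = 21302 × 39.374 = 838740 W.
P_in = P_out/η = 838740/0.882 = 950950 W.
I_p = P_in/V_p = 950950/66000 = 14.4 A.

I_p ≈ 14.4 A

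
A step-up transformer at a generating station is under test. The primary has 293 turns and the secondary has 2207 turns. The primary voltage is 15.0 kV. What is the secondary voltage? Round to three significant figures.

V_s ≈ 113000 V

V_s/V_p = N_s/N_p, so V_s = 15000 × 2207/293 = 113000 V.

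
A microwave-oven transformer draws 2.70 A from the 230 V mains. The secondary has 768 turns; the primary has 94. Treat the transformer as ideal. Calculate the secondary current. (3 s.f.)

I_s/I_p = N_p/N_s, so I_s = 2.70 × 94/768 = 0.330 A.

I_s ≈ 0.330 A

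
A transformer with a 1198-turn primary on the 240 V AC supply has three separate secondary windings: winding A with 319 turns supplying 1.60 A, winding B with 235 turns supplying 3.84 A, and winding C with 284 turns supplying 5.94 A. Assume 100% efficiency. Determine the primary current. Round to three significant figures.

I_p ≈ 2.59 A

V_A = 240 × 319/1198 = 63.907 V; V_B = 240 × 235/1198 = 47.078 V; V_C = 240 × 284/1198 = 56.895 V.
P_out = V_A I_A + V_B I_B + V_C I_C = 63.907×1.60 + 47.078×3.84 + 56.895×5.94 = 102.25 + 180.78 + 337.96 = 620.99 W.
Ideal ⇒ P_in = P_out, so I_p = P_out/V_p = 620.99/240 = 2.59 A.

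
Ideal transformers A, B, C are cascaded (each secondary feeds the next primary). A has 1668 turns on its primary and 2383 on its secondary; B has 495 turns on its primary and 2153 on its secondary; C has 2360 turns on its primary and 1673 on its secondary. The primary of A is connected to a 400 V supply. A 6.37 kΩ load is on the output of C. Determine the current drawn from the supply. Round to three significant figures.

After A: V = 400.00 × 2383/1668 = 571.46 V.
After B: V = 571.46 × 2153/495 = 2485.6 V.
After C: V = 2485.6 × 1673/2360 = 1762.0 V.
I_load = 1762.0/6370 = 0.27661 A, so P_out = 1762.0 × 0.27661 = 487.40 W.
All ideal ⇒ P_in = P_out, so I_supply = 487.40/400 = 1.22 A.

I_supply ≈ 1.22 A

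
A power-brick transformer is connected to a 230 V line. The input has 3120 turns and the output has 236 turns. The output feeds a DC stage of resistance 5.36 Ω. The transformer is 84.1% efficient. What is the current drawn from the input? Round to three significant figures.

V_out = 230 × 236/3120 = 17.397 V.
I_out = V_out/R = 17.397/5.36 = 3.2458 A.
P_out = V_out I_out = 17.397 × 3.2458 = 56.468 W.
P_in = P_out/η = 56.468/0.841 = 67.144 W.
I_in = P_in/V_in = 67.144/230 = 0.292 A.

I_in ≈ 0.292 A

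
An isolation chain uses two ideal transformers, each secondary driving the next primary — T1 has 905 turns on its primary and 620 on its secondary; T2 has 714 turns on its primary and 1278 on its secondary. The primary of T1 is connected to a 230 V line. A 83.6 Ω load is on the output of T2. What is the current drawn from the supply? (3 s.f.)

Secondary of T1: V = 230.00 × 620/905 = 157.57 V.
Secondary of T2: V = 157.57 × 1278/714 = 282.04 V.
I_load = 282.04/83.6 = 3.3736 A, so P_out = 282.04 × 3.3736 = 951.48 W.
All ideal ⇒ P_in = P_out, so I_supply = 951.48/230 = 4.14 A.

I_supply ≈ 4.14 A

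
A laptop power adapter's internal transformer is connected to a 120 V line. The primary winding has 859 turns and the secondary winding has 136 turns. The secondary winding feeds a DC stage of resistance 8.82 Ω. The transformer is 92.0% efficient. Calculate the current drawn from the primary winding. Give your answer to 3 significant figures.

V_s = 120 × 136/859 = 18.999 V.
I_s = V_s/R = 18.999/8.82 = 2.1541 A.
P_out = V_s I_s = 18.999 × 2.1541 = 40.925 W.
P_in = P_out/η = 40.925/0.920 = 44.483 W.
I_p = P_in/V_p = 44.483/120 = 0.371 A.

I_p ≈ 0.371 A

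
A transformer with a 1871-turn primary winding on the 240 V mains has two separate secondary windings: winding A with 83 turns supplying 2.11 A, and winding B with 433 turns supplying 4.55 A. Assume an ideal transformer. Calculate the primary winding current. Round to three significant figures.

V_A = 240 × 83/1871 = 10.647 V; V_B = 240 × 433/1871 = 55.542 V.
P_out = V_A I_A + V_B I_B = 10.647×2.11 + 55.542×4.55 = 22.465 + 252.72 = 275.18 W.
Ideal ⇒ P_in = P_out, so I_p = P_out/V_p = 275.18/240 = 1.15 A.

I_p ≈ 1.15 A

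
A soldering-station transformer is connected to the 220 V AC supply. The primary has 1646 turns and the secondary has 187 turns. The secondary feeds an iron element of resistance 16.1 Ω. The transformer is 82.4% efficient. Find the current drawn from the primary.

V_s = 220 × 187/1646 = 24.994 V.
I_s = V_s/R = 24.994/16.1 = 1.5524 A.
P_out = V_s I_s = 24.994 × 1.5524 = 38.801 W.
P_in = P_out/η = 38.801/0.824 = 47.089 W.
I_p = P_in/V_p = 47.089/220 = 0.214 A.

I_p ≈ 0.214 A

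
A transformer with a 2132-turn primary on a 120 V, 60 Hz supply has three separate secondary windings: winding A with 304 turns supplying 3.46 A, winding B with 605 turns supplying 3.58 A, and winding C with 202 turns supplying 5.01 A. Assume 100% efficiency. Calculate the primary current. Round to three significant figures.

V_A = 120 × 304/2132 = 17.111 V; V_B = 120 × 605/2132 = 34.053 V; V_C = 120 × 202/2132 = 11.370 V.
P_out = V_A I_A + V_B I_B + V_C I_C = 17.111×3.46 + 34.053×3.58 + 11.370×5.01 = 59.203 + 121.91 + 56.962 = 238.07 W.
Ideal ⇒ P_in = P_out, so I_p = P_out/V_p = 238.07/120 = 1.98 A.

I_p ≈ 1.98 A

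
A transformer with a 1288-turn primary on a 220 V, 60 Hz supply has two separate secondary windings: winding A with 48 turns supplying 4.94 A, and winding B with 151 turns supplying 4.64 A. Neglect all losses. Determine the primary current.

V_A = 220 × 48/1288 = 8.1988 V; V_B = 220 × 151/1288 = 25.792 V.
P_out = V_A I_A + V_B I_B = 8.1988×4.94 + 25.792×4.64 = 40.502 + 119.67 = 160.18 W.
Ideal ⇒ P_in = P_out, so I_p = P_out/V_p = 160.18/220 = 0.728 A.

I_p ≈ 0.728 A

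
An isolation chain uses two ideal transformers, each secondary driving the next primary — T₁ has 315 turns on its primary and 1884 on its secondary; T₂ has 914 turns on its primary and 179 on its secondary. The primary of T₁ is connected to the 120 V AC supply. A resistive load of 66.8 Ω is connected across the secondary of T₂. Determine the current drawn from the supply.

After T₁: V = 120.00 × 1884/315 = 717.71 V.
After T₂: V = 717.71 × 179/914 = 140.56 V.
I_load = 140.56/66.8 = 2.1042 A, so P_out = 140.56 × 2.1042 = 295.76 W.
All ideal ⇒ P_in = P_out, so I_supply = 295.76/120 = 2.46 A.

I_supply ≈ 2.46 A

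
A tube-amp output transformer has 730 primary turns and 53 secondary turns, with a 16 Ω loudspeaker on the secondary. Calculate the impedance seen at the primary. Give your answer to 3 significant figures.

Z_p ≈ 3040 Ω

Z_p = (N_p/N_s)² × Z_s = (730/53)² × 16 = 3040 Ω.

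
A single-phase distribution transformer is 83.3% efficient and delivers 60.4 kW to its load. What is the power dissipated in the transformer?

P_in = P_out/η = 60400/0.833 = 72509.0 W.
P_loss = P_in − P_out = 72509.0 − 60400 = 12100 W.

P_loss ≈ 12100 W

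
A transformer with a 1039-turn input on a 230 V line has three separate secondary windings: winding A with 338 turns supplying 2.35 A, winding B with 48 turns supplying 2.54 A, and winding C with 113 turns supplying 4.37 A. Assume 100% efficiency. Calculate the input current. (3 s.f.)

I_in ≈ 1.36 A

V_A = 230 × 338/1039 = 74.822 V; V_B = 230 × 48/1039 = 10.626 V; V_C = 230 × 113/1039 = 25.014 V.
P_out = V_A I_A + V_B I_B + V_C I_C = 74.822×2.35 + 10.626×2.54 + 25.014×4.37 = 175.83 + 26.989 + 109.31 = 312.13 W.
Ideal ⇒ P_in = P_out, so I_in = P_out/V_in = 312.13/230 = 1.36 A.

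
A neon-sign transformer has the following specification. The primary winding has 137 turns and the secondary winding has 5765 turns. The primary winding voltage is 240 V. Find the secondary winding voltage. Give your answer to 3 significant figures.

V_s/V_p = N_s/N_p, so V_s = 240 × 5765/137 = 10100 V.

V_s ≈ 10100 V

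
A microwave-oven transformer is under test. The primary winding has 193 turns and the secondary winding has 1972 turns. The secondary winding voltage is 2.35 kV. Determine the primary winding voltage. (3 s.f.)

V_p/V_s = N_p/N_s, so V_p = 2350 × 193/1972 = 230 V.

V_p ≈ 230 V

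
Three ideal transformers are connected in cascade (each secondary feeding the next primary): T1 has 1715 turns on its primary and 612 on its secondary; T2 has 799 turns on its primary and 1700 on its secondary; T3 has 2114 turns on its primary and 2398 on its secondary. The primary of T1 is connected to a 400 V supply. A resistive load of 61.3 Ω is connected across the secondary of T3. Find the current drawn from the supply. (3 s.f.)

After T1: V = 400.00 × 612/1715 = 142.74 V.
After T2: V = 142.74 × 1700/799 = 303.70 V.
After T3: V = 303.70 × 2398/2114 = 344.50 V.
I_load = 344.50/61.3 = 5.6200 A, so P_out = 344.50 × 5.6200 = 1936.1 W.
All ideal ⇒ P_in = P_out, so I_supply = 1936.1/400 = 4.84 A.

I_supply ≈ 4.84 A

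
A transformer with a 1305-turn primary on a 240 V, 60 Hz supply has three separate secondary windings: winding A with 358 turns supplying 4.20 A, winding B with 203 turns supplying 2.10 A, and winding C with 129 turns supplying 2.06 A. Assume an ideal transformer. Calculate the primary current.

I_p ≈ 1.68 A

V_A = 240 × 358/1305 = 65.839 V; V_B = 240 × 203/1305 = 37.333 V; V_C = 240 × 129/1305 = 23.724 V.
P_out = V_A I_A + V_B I_B + V_C I_C = 65.839×4.20 + 37.333×2.10 + 23.724×2.06 = 276.52 + 78.400 + 48.872 = 403.80 W.
Ideal ⇒ P_in = P_out, so I_p = P_out/V_p = 403.80/240 = 1.68 A.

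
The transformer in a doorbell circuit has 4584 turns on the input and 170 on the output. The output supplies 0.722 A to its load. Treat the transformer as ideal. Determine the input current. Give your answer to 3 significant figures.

For an ideal transformer I_in/I_out = N_out/N_in, so I_in = 0.722 × 170/4584 = 0.0268 A.

I_in ≈ 0.0268 A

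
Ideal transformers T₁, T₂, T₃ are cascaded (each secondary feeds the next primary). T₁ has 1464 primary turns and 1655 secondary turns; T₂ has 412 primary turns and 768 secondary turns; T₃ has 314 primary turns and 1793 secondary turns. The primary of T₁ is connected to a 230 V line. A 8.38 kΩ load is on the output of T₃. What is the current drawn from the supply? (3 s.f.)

I_supply ≈ 3.97 A

After T₁: V = 230.00 × 1655/1464 = 260.01 V.
After T₂: V = 260.01 × 768/412 = 484.67 V.
After T₃: V = 484.67 × 1793/314 = 2767.6 V.
I_load = 2767.6/8380 = 0.33026 A, so P_out = 2767.6 × 0.33026 = 914.02 W.
All ideal ⇒ P_in = P_out, so I_supply = 914.02/230 = 3.97 A.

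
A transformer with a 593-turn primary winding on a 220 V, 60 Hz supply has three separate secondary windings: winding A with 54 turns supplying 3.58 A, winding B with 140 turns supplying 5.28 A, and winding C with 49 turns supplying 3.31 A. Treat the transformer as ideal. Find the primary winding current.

I_p ≈ 1.85 A

V_A = 220 × 54/593 = 20.034 V; V_B = 220 × 140/593 = 51.939 V; V_C = 220 × 49/593 = 18.179 V.
P_out = V_A I_A + V_B I_B + V_C I_C = 20.034×3.58 + 51.939×5.28 + 18.179×3.31 = 71.721 + 274.24 + 60.172 = 406.13 W.
Ideal ⇒ P_in = P_out, so I_p = P_out/V_p = 406.13/220 = 1.85 A.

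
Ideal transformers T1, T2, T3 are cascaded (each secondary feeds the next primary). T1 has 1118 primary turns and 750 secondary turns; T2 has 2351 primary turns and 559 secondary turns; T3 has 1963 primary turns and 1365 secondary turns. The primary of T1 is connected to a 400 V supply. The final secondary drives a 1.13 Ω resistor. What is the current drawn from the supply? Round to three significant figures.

I_supply ≈ 4.35 A

After T1: V = 400.00 × 750/1118 = 268.34 V.
After T2: V = 268.34 × 559/2351 = 63.803 V.
After T3: V = 63.803 × 1365/1963 = 44.366 V.
I_load = 44.366/1.13 = 39.262 A, so P_out = 44.366 × 39.262 = 1741.9 W.
All ideal ⇒ P_in = P_out, so I_supply = 1741.9/400 = 4.35 A.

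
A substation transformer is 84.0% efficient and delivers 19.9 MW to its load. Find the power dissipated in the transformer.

P_loss ≈ 3.79×10^6 W

P_in = P_out/η = 1.99×10^7/0.840 = 2.36905×10^7 W.
P_loss = P_in − P_out = 2.36905×10^7 − 1.99×10^7 = 3.79×10^6 W.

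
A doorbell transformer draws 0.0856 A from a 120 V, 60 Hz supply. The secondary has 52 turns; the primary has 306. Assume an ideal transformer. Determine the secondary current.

I_s ≈ 0.504 A

I_s/I_p = N_p/N_s, so I_s = 0.0856 × 306/52 = 0.504 A.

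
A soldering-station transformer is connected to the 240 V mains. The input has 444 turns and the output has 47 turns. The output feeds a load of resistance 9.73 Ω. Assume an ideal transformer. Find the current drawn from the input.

I_in ≈ 0.276 A

V_out = V_in × N_out/N_in = 240 × 47/444 = 25.405 V.
I_out = V_out/R = 25.405/9.73 = 2.6110 A.
For an ideal transformer I_in N_in = I_out N_out, so I_in = 2.6110 × 47/444 = 0.276 A.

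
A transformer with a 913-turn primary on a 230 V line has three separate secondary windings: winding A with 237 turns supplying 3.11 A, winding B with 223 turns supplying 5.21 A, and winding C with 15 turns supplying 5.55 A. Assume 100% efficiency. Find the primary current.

I_p ≈ 2.17 A

V_A = 230 × 237/913 = 59.704 V; V_B = 230 × 223/913 = 56.177 V; V_C = 230 × 15/913 = 3.7788 V.
P_out = V_A I_A + V_B I_B + V_C I_C = 59.704×3.11 + 56.177×5.21 + 3.7788×5.55 = 185.68 + 292.68 + 20.972 = 499.34 W.
Ideal ⇒ P_in = P_out, so I_p = P_out/V_p = 499.34/230 = 2.17 A.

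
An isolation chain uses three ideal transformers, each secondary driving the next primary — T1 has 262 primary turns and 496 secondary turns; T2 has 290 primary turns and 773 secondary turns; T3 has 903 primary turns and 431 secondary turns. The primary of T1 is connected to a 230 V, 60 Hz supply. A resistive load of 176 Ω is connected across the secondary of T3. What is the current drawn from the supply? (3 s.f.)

Secondary of T1: V = 230.00 × 496/262 = 435.42 V.
Secondary of T2: V = 435.42 × 773/290 = 1160.6 V.
Secondary of T3: V = 1160.6 × 431/903 = 553.96 V.
I_load = 553.96/176 = 3.1475 A, so P_out = 553.96 × 3.1475 = 1743.6 W.
All ideal ⇒ P_in = P_out, so I_supply = 1743.6/230 = 7.58 A.

I_supply ≈ 7.58 A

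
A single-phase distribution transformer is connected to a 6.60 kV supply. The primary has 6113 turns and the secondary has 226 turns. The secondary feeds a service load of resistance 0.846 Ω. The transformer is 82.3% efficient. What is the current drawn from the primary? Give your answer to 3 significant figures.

I_p ≈ 13.0 A

V_s = 6600 × 226/6113 = 244.00 V.
I_s = V_s/R = 244.00/0.846 = 288.42 A.
P_out = V_s I_s = 244.00 × 288.42 = 70376 W.
P_in = P_out/η = 70376/0.823 = 85512 W.
I_p = P_in/V_p = 85512/6600 = 13.0 A.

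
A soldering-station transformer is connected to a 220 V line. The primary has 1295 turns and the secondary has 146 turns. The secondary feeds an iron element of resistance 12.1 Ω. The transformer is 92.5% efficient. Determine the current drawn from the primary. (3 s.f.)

I_p ≈ 0.250 A

V_s = 220 × 146/1295 = 24.803 V.
I_s = V_s/R = 24.803/12.1 = 2.0498 A.
P_out = V_s I_s = 24.803 × 2.0498 = 50.842 W.
P_in = P_out/η = 50.842/0.925 = 54.965 W.
I_p = P_in/V_p = 54.965/220 = 0.250 A.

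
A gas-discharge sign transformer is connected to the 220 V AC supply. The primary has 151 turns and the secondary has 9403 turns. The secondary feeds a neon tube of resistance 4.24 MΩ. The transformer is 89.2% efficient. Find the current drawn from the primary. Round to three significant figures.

I_p ≈ 0.226 A

V_s = 220 × 9403/151 = 13700 V.
I_s = V_s/R = 13700/(4.24×10^6) = 0.0032311 A.
P_out = V_s I_s = 13700 × 0.0032311 = 44.265 W.
P_in = P_out/η = 44.265/0.892 = 49.624 W.
I_p = P_in/V_p = 49.624/220 = 0.226 A.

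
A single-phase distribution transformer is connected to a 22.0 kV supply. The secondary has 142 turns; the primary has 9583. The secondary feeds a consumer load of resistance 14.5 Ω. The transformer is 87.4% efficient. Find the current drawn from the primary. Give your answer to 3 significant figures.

V_s = 22000 × 142/9583 = 325.99 V.
I_s = V_s/R = 325.99/14.5 = 22.482 A.
P_out = V_s I_s = 325.99 × 22.482 = 7329.1 W.
P_in = P_out/η = 7329.1/0.874 = 8385.7 W.
I_p = P_in/V_p = 8385.7/22000 = 0.381 A.

I_p ≈ 0.381 A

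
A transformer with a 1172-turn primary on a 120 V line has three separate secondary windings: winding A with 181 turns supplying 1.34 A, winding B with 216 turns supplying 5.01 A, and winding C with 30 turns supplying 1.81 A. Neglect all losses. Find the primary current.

V_A = 120 × 181/1172 = 18.532 V; V_B = 120 × 216/1172 = 22.116 V; V_C = 120 × 30/1172 = 3.0717 V.
P_out = V_A I_A + V_B I_B + V_C I_C = 18.532×1.34 + 22.116×5.01 + 3.0717×1.81 = 24.833 + 110.80 + 5.5597 = 141.19 W.
Ideal ⇒ P_in = P_out, so I_p = P_out/V_p = 141.19/120 = 1.18 A.

I_p ≈ 1.18 A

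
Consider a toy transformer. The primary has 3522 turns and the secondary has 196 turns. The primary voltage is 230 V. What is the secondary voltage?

V_s ≈ 12.8 V

V_s/V_p = N_s/N_p, so V_s = 230 × 196/3522 = 12.8 V.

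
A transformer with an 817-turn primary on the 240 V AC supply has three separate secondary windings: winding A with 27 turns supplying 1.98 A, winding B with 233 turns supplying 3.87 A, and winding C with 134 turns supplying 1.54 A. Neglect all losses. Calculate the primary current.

I_p ≈ 1.42 A

V_A = 240 × 27/817 = 7.9315 V; V_B = 240 × 233/817 = 68.446 V; V_C = 240 × 134/817 = 39.364 V.
P_out = V_A I_A + V_B I_B + V_C I_C = 7.9315×1.98 + 68.446×3.87 + 39.364×1.54 = 15.704 + 264.88 + 60.620 = 341.21 W.
Ideal ⇒ P_in = P_out, so I_p = P_out/V_p = 341.21/240 = 1.42 A.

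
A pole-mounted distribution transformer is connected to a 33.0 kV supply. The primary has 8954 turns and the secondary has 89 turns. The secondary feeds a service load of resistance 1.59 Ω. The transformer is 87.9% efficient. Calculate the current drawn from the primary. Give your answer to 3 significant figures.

V_s = 33000 × 89/8954 = 328.01 V.
I_s = V_s/R = 328.01/1.59 = 206.30 A.
P_out = V_s I_s = 328.01 × 206.30 = 67667 W.
P_in = P_out/η = 67667/0.879 = 76982 W.
I_p = P_in/V_p = 76982/33000 = 2.33 A.

I_p ≈ 2.33 A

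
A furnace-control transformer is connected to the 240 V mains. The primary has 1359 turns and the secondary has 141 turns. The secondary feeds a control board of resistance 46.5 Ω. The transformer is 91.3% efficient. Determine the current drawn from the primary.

I_p ≈ 0.0609 A

V_s = 240 × 141/1359 = 24.901 V.
I_s = V_s/R = 24.901/46.5 = 0.53550 A.
P_out = V_s I_s = 24.901 × 0.53550 = 13.334 W.
P_in = P_out/η = 13.334/0.913 = 14.605 W.
I_p = P_in/V_p = 14.605/240 = 0.0609 A.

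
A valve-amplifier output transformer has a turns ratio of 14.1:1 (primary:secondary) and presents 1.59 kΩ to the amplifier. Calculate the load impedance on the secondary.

Z_s = Z_p/(N_p/N_s)² = 1590/14.1² = 8.00 Ω.

Z_s ≈ 8.00 Ω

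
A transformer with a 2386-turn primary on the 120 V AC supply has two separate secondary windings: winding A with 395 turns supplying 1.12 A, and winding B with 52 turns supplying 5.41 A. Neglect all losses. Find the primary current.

V_A = 120 × 395/2386 = 19.866 V; V_B = 120 × 52/2386 = 2.6153 V.
P_out = V_A I_A + V_B I_B = 19.866×1.12 + 2.6153×5.41 = 22.250 + 14.149 = 36.398 W.
Ideal ⇒ P_in = P_out, so I_p = P_out/V_p = 36.398/120 = 0.303 A.

I_p ≈ 0.303 A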